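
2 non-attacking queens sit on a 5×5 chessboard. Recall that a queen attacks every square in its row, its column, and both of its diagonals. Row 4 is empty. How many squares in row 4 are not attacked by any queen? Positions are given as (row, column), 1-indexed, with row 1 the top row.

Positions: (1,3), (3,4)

(1,3) attacks row 4 at column 3.
(3,4) attacks row 4 at column 4 and diagonals 3, 5.
Attacked columns: {3, 4, 5}. Safe: {1, 2}.

2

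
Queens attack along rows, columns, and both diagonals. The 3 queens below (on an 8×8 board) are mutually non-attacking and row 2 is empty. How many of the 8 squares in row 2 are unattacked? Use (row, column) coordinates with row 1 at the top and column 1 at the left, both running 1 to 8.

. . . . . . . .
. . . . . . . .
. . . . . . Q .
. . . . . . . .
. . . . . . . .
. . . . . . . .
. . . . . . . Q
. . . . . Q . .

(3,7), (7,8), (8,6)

(3,7) attacks row 2 at column 7 and diagonals 6, 8.
(7,8) attacks row 2 at column 8 and diagonals 3.
(8,6) attacks row 2 at column 6.
Attacked columns: {3, 6, 7, 8}. Safe: {1, 2, 4, 5}.

4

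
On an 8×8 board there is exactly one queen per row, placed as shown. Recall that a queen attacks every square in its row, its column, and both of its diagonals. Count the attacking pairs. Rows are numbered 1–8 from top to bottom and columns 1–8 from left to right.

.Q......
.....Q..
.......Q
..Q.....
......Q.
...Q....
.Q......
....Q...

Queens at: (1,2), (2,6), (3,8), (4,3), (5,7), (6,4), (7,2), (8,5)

1

Same column: (1,2)–(7,2) (column 2).
Total attacking pairs: 1.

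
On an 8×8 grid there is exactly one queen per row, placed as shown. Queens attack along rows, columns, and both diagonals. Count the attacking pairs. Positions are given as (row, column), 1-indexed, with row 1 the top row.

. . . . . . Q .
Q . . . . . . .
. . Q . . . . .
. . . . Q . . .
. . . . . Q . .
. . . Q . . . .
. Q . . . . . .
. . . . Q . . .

Same column: (4,5)–(8,5) (column 5).
Same diagonal: (4,5)–(5,6) (|4−5| = |5−6| = 1); (4,5)–(7,2) (|4−7| = |5−2| = 3).
Total attacking pairs: 3.

3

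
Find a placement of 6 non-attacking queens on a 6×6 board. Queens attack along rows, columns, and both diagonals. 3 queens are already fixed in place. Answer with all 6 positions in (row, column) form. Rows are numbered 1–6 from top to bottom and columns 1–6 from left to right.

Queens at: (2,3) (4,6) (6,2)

Row 1: attacked by (2,3)→{2,3,4}; (4,6)→{3,6}; (6,2)→{2}. Safe: 1, 5. Place at column 5.
Row 3: attacked by (1,5)→{3,5}; (2,3)→{2,3,4}; (4,6)→{5,6}; (6,2)→{2,5}. Safe: 1. Place at column 1.
Row 5: attacked by (1,5)→{1,5}; (2,3)→{3,6}; (3,1)→{1,3}; (4,6)→{5,6}; (6,2)→{1,2,3}. Safe: 4. Place at column 4.
Columns [5, 3, 1, 6, 4, 2], r−c [-4, -1, 2, -2, 1, 4], r+c [6, 5, 4, 10, 9, 8] are all distinct, so no two queens attack.

(1,5) (2,3) (3,1) (4,6) (5,4) (6,2)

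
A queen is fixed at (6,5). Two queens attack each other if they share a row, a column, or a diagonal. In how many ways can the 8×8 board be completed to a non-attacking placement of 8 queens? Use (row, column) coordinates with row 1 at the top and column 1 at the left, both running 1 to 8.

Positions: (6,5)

12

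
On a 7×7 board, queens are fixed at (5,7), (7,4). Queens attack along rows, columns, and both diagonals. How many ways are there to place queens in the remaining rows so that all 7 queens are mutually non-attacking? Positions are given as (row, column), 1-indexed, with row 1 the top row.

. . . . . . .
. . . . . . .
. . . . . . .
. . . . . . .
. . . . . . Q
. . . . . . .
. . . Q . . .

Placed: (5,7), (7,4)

1

Branch on row 1: col 1 → 0; col 2 → 0; col 5 → 0; col 6 → 1.
Sum: 0 + 0 + 0 + 1 = 1.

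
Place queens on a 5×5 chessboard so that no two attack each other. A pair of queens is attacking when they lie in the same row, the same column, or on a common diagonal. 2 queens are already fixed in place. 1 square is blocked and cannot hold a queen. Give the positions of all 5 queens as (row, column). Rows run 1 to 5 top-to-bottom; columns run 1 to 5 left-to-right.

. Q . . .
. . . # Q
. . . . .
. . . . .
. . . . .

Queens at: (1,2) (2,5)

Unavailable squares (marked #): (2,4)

(1,2) (2,5) (3,3) (4,1) (5,4)

Row 3: attacked by (1,2)→{2,4}; (2,5)→{4,5}. Safe: 1, 3. Place at column 3.
Row 4: attacked by (1,2)→{2,5}; (2,5)→{3,5}; (3,3)→{2,3,4}. Safe: 1. Place at column 1.
Row 5: attacked by (1,2)→{2}; (2,5)→{2,5}; (3,3)→{1,3,5}; (4,1)→{1,2}. Safe: 4. Place at column 4.
Columns [2, 5, 3, 1, 4], r−c [-1, -3, 0, 3, 1], r+c [3, 7, 6, 5, 9] are all distinct, so no two queens attack.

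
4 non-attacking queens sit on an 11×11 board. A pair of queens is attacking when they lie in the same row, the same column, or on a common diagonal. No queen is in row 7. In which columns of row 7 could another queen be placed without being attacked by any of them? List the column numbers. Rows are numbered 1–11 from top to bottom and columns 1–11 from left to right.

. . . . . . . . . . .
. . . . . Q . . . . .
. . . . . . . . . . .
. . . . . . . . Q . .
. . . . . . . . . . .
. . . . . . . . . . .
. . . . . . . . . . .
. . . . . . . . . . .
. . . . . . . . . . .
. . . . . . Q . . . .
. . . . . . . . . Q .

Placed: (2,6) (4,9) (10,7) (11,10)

(2,6) attacks row 7 at column 6 and diagonals 1, 11.
(4,9) attacks row 7 at column 9 and diagonals 6.
(10,7) attacks row 7 at column 7 and diagonals 4, 10.
(11,10) attacks row 7 at column 10 and diagonals 6.
Attacked columns: {1, 4, 6, 7, 9, 10, 11}. Safe: {2, 3, 5, 8}.

columns 2, 3, 5, 8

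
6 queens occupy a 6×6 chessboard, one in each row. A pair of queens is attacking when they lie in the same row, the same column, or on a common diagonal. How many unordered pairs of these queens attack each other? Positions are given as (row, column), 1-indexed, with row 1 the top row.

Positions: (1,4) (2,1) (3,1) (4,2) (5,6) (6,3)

2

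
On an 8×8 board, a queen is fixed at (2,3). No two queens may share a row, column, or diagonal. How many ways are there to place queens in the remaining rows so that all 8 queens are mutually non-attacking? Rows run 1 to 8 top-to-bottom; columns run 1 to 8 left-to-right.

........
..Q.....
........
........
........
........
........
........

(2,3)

Branch on row 1: col 1 → 0; col 5 → 3; col 6 → 8; col 7 → 2; col 8 → 1.
Sum: 0 + 3 + 8 + 2 + 1 = 14.

14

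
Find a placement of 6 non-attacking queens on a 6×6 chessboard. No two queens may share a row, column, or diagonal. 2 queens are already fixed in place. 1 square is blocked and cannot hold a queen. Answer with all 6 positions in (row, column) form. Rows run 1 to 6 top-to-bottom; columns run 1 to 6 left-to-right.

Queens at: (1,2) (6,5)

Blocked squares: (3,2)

(1,2) (2,4) (3,6) (4,1) (5,3) (6,5)

Row 2: attacked by (1,2)→{1,2,3}; (6,5)→{1,5}. Safe: 4, 6. Place at column 4.
Row 3: attacked by (1,2)→{2,4}; (2,4)→{3,4,5}; (6,5)→{2,5}. Blocked: 2. Safe: 1, 6. Place at column 6.
Row 4: attacked by (1,2)→{2,5}; (2,4)→{2,4,6}; (3,6)→{5,6}; (6,5)→{3,5}. Safe: 1. Place at column 1.
Row 5: attacked by (1,2)→{2,6}; (2,4)→{1,4}; (3,6)→{4,6}; (4,1)→{1,2}; (6,5)→{4,5,6}. Safe: 3. Place at column 3.
Columns [2, 4, 6, 1, 3, 5], r−c [-1, -2, -3, 3, 2, 1], r+c [3, 6, 9, 5, 8, 11] are all distinct, so no two queens attack.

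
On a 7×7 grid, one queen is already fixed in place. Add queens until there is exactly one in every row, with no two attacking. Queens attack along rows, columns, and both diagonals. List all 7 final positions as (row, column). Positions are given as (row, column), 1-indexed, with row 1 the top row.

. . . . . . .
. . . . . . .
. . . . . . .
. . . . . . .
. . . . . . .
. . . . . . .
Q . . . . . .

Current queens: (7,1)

Row 1: attacked by (7,1)→{1,7}. Safe: 2, 3, 4, 5, 6. Place at column 3.
Row 2: attacked by (1,3)→{2,3,4}; (7,1)→{1,6}. Safe: 5, 7. Place at column 5.
Row 3: attacked by (1,3)→{1,3,5}; (2,5)→{4,5,6}; (7,1)→{1,5}. Safe: 2, 7. Place at column 7.
Row 4: attacked by (1,3)→{3,6}; (2,5)→{3,5,7}; (3,7)→{6,7}; (7,1)→{1,4}. Safe: 2. Place at column 2.
Row 5: attacked by (1,3)→{3,7}; (2,5)→{2,5}; (3,7)→{5,7}; (4,2)→{1,2,3}; (7,1)→{1,3}. Safe: 4, 6. Place at column 4.
Row 6: attacked by (1,3)→{3}; (2,5)→{1,5}; (3,7)→{4,7}; (4,2)→{2,4}; (5,4)→{3,4,5}; (7,1)→{1,2}. Safe: 6. Place at column 6.
Columns [3, 5, 7, 2, 4, 6, 1], r−c [-2, -3, -4, 2, 1, 0, 6], r+c [4, 7, 10, 6, 9, 12, 8] are all distinct, so no two queens attack.

(1,3) (2,5) (3,7) (4,2) (5,4) (6,6) (7,1)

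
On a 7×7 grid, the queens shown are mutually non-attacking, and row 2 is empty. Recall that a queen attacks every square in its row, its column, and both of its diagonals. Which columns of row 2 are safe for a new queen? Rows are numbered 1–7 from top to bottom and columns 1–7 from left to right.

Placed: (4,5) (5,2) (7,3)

columns 1, 4, 6

(4,5) attacks row 2 at column 5 and diagonals 3, 7.
(5,2) attacks row 2 at column 2 and diagonals 5.
(7,3) attacks row 2 at column 3.
Attacked columns: {2, 3, 5, 7}. Safe: {1, 4, 6}.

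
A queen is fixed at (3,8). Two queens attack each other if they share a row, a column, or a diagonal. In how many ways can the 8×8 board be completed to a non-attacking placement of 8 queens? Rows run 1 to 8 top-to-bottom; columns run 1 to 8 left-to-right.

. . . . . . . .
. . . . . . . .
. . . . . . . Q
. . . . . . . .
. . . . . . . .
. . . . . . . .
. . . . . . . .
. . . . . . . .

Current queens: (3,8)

Branch on row 1: col 1 → 2; col 2 → 1; col 3 → 4; col 4 → 4; col 5 → 4; col 7 → 1.
Sum: 2 + 1 + 4 + 4 + 4 + 1 = 16.

16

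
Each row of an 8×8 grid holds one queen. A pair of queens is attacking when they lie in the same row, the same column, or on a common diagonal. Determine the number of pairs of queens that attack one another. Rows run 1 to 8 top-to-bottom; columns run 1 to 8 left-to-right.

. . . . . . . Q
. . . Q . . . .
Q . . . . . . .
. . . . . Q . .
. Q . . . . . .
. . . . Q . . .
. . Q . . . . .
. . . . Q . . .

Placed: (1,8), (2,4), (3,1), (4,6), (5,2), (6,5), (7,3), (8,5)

4

Same column: (6,5)–(8,5) (column 5).
Same diagonal: (2,4)–(4,6) (|2−4| = |4−6| = 2); (4,6)–(7,3) (|4−7| = |6−3| = 3); (5,2)–(8,5) (|5−8| = |2−5| = 3).
Total attacking pairs: 4.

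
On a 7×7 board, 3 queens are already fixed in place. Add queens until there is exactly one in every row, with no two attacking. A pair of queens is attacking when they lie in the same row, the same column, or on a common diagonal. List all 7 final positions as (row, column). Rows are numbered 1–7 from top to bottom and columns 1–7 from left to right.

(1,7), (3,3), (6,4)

(1,7) (2,5) (3,3) (4,1) (5,6) (6,4) (7,2)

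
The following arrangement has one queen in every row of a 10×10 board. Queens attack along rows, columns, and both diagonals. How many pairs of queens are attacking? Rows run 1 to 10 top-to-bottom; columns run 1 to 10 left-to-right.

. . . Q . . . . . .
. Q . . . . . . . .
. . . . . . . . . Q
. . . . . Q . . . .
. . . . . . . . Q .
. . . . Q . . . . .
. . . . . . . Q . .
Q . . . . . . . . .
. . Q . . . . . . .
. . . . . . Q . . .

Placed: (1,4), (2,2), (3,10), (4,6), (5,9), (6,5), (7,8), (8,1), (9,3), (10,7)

All columns are distinct and no two queens satisfy |Δrow| = |Δcol|, so no pair attacks.

0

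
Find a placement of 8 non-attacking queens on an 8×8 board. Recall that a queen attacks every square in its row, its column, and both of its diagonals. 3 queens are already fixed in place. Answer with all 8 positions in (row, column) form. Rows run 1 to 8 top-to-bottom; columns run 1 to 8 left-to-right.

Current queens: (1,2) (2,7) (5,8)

Row 3: attacked by (1,2)→{2,4}; (2,7)→{6,7,8}; (5,8)→{6,8}. Safe: 1, 3, 5. Place at column 3.
Row 4: attacked by (1,2)→{2,5}; (2,7)→{5,7}; (3,3)→{2,3,4}; (5,8)→{7,8}. Safe: 1, 6. Place at column 6.
Row 6: attacked by (1,2)→{2,7}; (2,7)→{3,7}; (3,3)→{3,6}; (4,6)→{4,6,8}; (5,8)→{7,8}. Safe: 1, 5. Place at column 5.
Row 7: attacked by (1,2)→{2,8}; (2,7)→{2,7}; (3,3)→{3,7}; (4,6)→{3,6}; (5,8)→{6,8}; (6,5)→{4,5,6}. Safe: 1. Place at column 1.
Row 8: attacked by (1,2)→{2}; (2,7)→{1,7}; (3,3)→{3,8}; (4,6)→{2,6}; (5,8)→{5,8}; (6,5)→{3,5,7}; (7,1)→{1,2}. Safe: 4. Place at column 4.
Columns [2, 7, 3, 6, 8, 5, 1, 4], r−c [-1, -5, 0, -2, -3, 1, 6, 4], r+c [3, 9, 6, 10, 13, 11, 8, 12] are all distinct, so no two queens attack.

(1,2) (2,7) (3,3) (4,6) (5,8) (6,5) (7,1) (8,4)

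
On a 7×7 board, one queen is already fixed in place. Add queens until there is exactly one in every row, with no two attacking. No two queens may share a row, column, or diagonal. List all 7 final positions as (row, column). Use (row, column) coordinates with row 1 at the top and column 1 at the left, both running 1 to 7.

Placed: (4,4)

(1,6) (2,3) (3,7) (4,4) (5,1) (6,5) (7,2)

Row 1: attacked by (4,4)→{1,4,7}. Safe: 2, 3, 5, 6. Place at column 6.
Row 2: attacked by (1,6)→{5,6,7}; (4,4)→{2,4,6}. Safe: 1, 3. Place at column 3.
Row 3: attacked by (1,6)→{4,6}; (2,3)→{2,3,4}; (4,4)→{3,4,5}. Safe: 1, 7. Place at column 7.
Row 5: attacked by (1,6)→{2,6}; (2,3)→{3,6}; (3,7)→{5,7}; (4,4)→{3,4,5}. Safe: 1. Place at column 1.
Row 6: attacked by (1,6)→{1,6}; (2,3)→{3,7}; (3,7)→{4,7}; (4,4)→{2,4,6}; (5,1)→{1,2}. Safe: 5. Place at column 5.
Row 7: attacked by (1,6)→{6}; (2,3)→{3}; (3,7)→{3,7}; (4,4)→{1,4,7}; (5,1)→{1,3}; (6,5)→{4,5,6}. Safe: 2. Place at column 2.
Columns [6, 3, 7, 4, 1, 5, 2], r−c [-5, -1, -4, 0, 4, 1, 5], r+c [7, 5, 10, 8, 6, 11, 9] are all distinct, so no two queens attack.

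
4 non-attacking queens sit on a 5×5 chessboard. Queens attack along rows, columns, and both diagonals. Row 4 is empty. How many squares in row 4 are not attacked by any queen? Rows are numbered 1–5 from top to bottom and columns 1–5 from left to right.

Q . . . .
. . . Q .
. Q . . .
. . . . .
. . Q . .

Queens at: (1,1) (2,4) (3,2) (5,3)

(1,1) attacks row 4 at column 1 and diagonals 4.
(2,4) attacks row 4 at column 4 and diagonals 2.
(3,2) attacks row 4 at column 2 and diagonals 1, 3.
(5,3) attacks row 4 at column 3 and diagonals 2, 4.
Attacked columns: {1, 2, 3, 4}. Safe: {5}.

1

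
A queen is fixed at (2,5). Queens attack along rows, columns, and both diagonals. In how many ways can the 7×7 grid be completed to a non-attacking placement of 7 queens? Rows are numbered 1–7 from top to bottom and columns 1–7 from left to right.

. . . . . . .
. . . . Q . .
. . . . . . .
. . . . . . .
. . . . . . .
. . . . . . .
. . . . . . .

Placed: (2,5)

Branch on row 1: col 1 → 1; col 2 → 3; col 3 → 1; col 7 → 1.
Sum: 1 + 3 + 1 + 1 = 6.

6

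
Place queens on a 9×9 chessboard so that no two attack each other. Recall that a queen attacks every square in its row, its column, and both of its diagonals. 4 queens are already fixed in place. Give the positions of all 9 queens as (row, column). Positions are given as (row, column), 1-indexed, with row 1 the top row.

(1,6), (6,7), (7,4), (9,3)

Row 2: attacked by (1,6)→{5,6,7}; (6,7)→{3,7}; (7,4)→{4,9}; (9,3)→{3}. Safe: 1, 2, 8. Place at column 1.
Row 3: attacked by (1,6)→{4,6,8}; (2,1)→{1,2}; (6,7)→{4,7}; (7,4)→{4,8}; (9,3)→{3,9}. Safe: 5. Place at column 5.
Row 4: attacked by (1,6)→{3,6,9}; (2,1)→{1,3}; (3,5)→{4,5,6}; (6,7)→{5,7,9}; (7,4)→{1,4,7}; (9,3)→{3,8}. Safe: 2. Place at column 2.
Row 5: attacked by (1,6)→{2,6}; (2,1)→{1,4}; (3,5)→{3,5,7}; (4,2)→{1,2,3}; (6,7)→{6,7,8}; (7,4)→{2,4,6}; (9,3)→{3,7}. Safe: 9. Place at column 9.
Row 8: attacked by (1,6)→{6}; (2,1)→{1,7}; (3,5)→{5}; (4,2)→{2,6}; (5,9)→{6,9}; (6,7)→{5,7,9}; (7,4)→{3,4,5}; (9,3)→{2,3,4}. Safe: 8. Place at column 8.
Columns [6, 1, 5, 2, 9, 7, 4, 8, 3], r−c [-5, 1, -2, 2, -4, -1, 3, 0, 6], r+c [7, 3, 8, 6, 14, 13, 11, 16, 12] are all distinct, so no two queens attack.

(1,6) (2,1) (3,5) (4,2) (5,9) (6,7) (7,4) (8,8) (9,3)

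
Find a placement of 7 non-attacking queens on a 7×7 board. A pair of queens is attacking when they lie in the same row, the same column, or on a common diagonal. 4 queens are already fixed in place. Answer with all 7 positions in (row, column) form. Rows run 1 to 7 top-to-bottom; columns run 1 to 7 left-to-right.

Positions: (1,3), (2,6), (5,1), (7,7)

(1,3) (2,6) (3,2) (4,5) (5,1) (6,4) (7,7)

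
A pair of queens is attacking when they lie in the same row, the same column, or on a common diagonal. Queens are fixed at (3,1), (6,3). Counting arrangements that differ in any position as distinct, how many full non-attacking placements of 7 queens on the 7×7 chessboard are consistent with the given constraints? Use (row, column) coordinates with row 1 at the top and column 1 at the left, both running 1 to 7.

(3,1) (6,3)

Branch on row 1: col 2 → 2; col 4 → 0; col 5 → 0; col 6 → 0; col 7 → 0.
Sum: 2 + 0 + 0 + 0 + 0 = 2.

2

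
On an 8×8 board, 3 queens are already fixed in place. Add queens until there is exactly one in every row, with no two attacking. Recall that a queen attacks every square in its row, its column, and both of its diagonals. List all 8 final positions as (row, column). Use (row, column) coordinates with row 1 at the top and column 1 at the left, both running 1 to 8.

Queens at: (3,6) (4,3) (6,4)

(1,7) (2,2) (3,6) (4,3) (5,1) (6,4) (7,8) (8,5)

Row 1: attacked by (3,6)→{4,6,8}; (4,3)→{3,6}; (6,4)→{4}. Safe: 1, 2, 5, 7. Place at column 7.
Row 2: attacked by (1,7)→{6,7,8}; (3,6)→{5,6,7}; (4,3)→{1,3,5}; (6,4)→{4,8}. Safe: 2. Place at column 2.
Row 5: attacked by (1,7)→{3,7}; (2,2)→{2,5}; (3,6)→{4,6,8}; (4,3)→{2,3,4}; (6,4)→{3,4,5}. Safe: 1. Place at column 1.
Row 7: attacked by (1,7)→{1,7}; (2,2)→{2,7}; (3,6)→{2,6}; (4,3)→{3,6}; (5,1)→{1,3}; (6,4)→{3,4,5}. Safe: 8. Place at column 8.
Row 8: attacked by (1,7)→{7}; (2,2)→{2,8}; (3,6)→{1,6}; (4,3)→{3,7}; (5,1)→{1,4}; (6,4)→{2,4,6}; (7,8)→{7,8}. Safe: 5. Place at column 5.
Columns [7, 2, 6, 3, 1, 4, 8, 5], r−c [-6, 0, -3, 1, 4, 2, -1, 3], r+c [8, 4, 9, 7, 6, 10, 15, 13] are all distinct, so no two queens attack.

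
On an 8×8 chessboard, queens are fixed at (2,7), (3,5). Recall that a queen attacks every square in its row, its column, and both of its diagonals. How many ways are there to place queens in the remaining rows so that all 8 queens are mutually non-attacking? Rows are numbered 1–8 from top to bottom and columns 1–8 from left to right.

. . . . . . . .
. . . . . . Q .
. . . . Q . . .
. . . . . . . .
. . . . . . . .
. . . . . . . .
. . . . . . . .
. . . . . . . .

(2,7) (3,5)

Branch on row 1: col 1 → 1; col 2 → 1; col 4 → 2.
Sum: 1 + 1 + 2 = 4.

4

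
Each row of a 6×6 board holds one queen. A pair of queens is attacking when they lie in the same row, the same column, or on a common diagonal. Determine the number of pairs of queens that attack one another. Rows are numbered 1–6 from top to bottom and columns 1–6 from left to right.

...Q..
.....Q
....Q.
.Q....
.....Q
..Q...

Same column: (2,6)–(5,6) (column 6).
Same diagonal: (2,6)–(3,5) (|2−3| = |6−5| = 1).
Total attacking pairs: 2.

2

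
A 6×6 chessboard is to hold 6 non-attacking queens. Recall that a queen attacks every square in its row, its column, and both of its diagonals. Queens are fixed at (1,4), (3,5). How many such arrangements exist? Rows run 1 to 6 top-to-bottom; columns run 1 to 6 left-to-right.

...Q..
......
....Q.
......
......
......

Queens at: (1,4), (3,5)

1

Branch on row 2: col 1 → 1; col 2 → 0.
Sum: 1 + 0 = 1.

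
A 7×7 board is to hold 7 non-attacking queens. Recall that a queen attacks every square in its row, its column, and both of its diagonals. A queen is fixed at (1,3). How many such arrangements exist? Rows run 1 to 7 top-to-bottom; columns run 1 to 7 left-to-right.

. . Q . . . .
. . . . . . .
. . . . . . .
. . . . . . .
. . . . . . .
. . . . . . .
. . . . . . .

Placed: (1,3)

Branch on row 2: col 1 → 2; col 5 → 1; col 6 → 1; col 7 → 2.
Sum: 2 + 1 + 1 + 2 = 6.

6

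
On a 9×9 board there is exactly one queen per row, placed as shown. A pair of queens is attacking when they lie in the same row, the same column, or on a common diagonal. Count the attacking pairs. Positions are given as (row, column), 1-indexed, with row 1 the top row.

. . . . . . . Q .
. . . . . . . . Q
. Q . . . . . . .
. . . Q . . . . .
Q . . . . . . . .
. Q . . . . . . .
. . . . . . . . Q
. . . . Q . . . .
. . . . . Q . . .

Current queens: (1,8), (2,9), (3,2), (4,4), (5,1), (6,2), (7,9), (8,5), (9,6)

Same column: (2,9)–(7,9) (column 9); (3,2)–(6,2) (column 2).
Same diagonal: (1,8)–(2,9) (|1−2| = |8−9| = 1); (4,4)–(6,2) (|4−6| = |4−2| = 2); (5,1)–(6,2) (|5−6| = |1−2| = 1); (8,5)–(9,6) (|8−9| = |5−6| = 1).
Total attacking pairs: 6.

6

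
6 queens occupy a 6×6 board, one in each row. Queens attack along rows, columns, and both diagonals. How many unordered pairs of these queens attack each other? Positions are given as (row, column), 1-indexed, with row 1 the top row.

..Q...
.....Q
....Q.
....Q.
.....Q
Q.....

5

Same column: (2,6)–(5,6) (column 6); (3,5)–(4,5) (column 5).
Same diagonal: (1,3)–(3,5) (|1−3| = |3−5| = 2); (2,6)–(3,5) (|2−3| = |6−5| = 1); (4,5)–(5,6) (|4−5| = |5−6| = 1).
Total attacking pairs: 5.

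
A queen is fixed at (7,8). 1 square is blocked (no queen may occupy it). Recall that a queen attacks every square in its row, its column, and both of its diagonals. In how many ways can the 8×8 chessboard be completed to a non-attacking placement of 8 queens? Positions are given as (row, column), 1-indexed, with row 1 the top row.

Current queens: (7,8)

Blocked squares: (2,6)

Branch on row 1: col 1 → 0; col 3 → 1; col 4 → 1; col 5 → 2; col 6 → 1; col 7 → 1.
Sum: 0 + 1 + 1 + 2 + 1 + 1 = 6.

6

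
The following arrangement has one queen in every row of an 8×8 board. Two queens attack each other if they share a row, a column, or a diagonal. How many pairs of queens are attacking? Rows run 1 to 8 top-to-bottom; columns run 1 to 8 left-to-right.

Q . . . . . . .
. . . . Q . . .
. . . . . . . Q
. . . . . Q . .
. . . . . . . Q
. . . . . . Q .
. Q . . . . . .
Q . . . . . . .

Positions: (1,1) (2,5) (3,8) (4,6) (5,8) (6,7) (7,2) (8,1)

5

Same column: (1,1)–(8,1) (column 1); (3,8)–(5,8) (column 8).
Same diagonal: (2,5)–(5,8) (|2−5| = |5−8| = 3); (5,8)–(6,7) (|5−6| = |8−7| = 1); (7,2)–(8,1) (|7−8| = |2−1| = 1).
Total attacking pairs: 5.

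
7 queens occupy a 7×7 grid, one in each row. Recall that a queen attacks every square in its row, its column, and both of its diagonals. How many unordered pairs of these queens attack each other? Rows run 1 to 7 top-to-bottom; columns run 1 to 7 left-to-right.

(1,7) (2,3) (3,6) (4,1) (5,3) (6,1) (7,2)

6

Same column: (2,3)–(5,3) (column 3); (4,1)–(6,1) (column 1).
Same diagonal: (1,7)–(5,3) (|1−5| = |7−3| = 4); (2,3)–(4,1) (|2−4| = |3−1| = 2); (3,6)–(7,2) (|3−7| = |6−2| = 4); (6,1)–(7,2) (|6−7| = |1−2| = 1).
Total attacking pairs: 6.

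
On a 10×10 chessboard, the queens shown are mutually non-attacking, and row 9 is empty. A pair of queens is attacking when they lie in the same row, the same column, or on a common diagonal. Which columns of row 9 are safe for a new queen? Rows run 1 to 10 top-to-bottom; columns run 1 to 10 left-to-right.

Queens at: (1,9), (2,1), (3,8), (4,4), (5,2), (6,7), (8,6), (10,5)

columns 3

(1,9) attacks row 9 at column 9 and diagonals 1.
(2,1) attacks row 9 at column 1 and diagonals 8.
(3,8) attacks row 9 at column 8 and diagonals 2.
(4,4) attacks row 9 at column 4 and diagonals 9.
(5,2) attacks row 9 at column 2 and diagonals 6.
(6,7) attacks row 9 at column 7 and diagonals 4, 10.
(8,6) attacks row 9 at column 6 and diagonals 5, 7.
(10,5) attacks row 9 at column 5 and diagonals 4, 6.
Attacked columns: {1, 2, 4, 5, 6, 7, 8, 9, 10}. Safe: {3}.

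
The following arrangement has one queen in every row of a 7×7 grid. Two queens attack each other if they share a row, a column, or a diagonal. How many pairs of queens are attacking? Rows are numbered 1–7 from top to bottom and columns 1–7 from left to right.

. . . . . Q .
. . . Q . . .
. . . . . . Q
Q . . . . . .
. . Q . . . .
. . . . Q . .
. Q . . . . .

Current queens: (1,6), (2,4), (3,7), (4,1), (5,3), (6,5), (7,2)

0

All columns are distinct and no two queens satisfy |Δrow| = |Δcol|, so no pair attacks.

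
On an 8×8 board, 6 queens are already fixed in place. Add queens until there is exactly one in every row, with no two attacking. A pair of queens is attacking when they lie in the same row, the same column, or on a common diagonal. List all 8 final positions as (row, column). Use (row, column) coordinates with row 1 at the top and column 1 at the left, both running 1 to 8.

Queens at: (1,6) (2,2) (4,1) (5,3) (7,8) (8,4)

(1,6) (2,2) (3,7) (4,1) (5,3) (6,5) (7,8) (8,4)

Row 3: attacked by (1,6)→{4,6,8}; (2,2)→{1,2,3}; (4,1)→{1,2}; (5,3)→{1,3,5}; (7,8)→{4,8}; (8,4)→{4}. Safe: 7. Place at column 7.
Row 6: attacked by (1,6)→{1,6}; (2,2)→{2,6}; (3,7)→{4,7}; (4,1)→{1,3}; (5,3)→{2,3,4}; (7,8)→{7,8}; (8,4)→{2,4,6}. Safe: 5. Place at column 5.
Columns [6, 2, 7, 1, 3, 5, 8, 4], r−c [-5, 0, -4, 3, 2, 1, -1, 4], r+c [7, 4, 10, 5, 8, 11, 15, 12] are all distinct, so no two queens attack.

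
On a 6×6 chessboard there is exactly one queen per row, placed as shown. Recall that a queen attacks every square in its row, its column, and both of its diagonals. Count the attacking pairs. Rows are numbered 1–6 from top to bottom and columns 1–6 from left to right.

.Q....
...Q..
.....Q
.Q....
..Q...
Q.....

3

Same column: (1,2)–(4,2) (column 2).
Same diagonal: (2,4)–(4,2) (|2−4| = |4−2| = 2); (4,2)–(5,3) (|4−5| = |2−3| = 1).
Total attacking pairs: 3.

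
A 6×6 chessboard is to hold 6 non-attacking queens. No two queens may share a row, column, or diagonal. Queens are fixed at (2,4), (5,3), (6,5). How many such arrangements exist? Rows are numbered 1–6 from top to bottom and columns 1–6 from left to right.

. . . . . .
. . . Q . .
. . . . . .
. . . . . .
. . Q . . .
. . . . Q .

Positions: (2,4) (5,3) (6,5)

1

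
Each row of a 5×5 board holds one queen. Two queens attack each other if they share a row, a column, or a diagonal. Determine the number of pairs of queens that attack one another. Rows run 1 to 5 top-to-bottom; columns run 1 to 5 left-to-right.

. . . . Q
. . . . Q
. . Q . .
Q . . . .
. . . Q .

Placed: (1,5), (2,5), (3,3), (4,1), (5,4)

2

Same column: (1,5)–(2,5) (column 5).
Same diagonal: (1,5)–(3,3) (|1−3| = |5−3| = 2).
Total attacking pairs: 2.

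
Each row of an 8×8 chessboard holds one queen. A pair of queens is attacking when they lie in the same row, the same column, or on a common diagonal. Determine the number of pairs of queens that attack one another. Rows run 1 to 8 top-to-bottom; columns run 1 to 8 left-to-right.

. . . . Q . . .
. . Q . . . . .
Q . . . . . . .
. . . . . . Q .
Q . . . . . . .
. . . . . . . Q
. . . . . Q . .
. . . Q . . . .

Same column: (3,1)–(5,1) (column 1).
Same diagonal: (1,5)–(5,1) (|1−5| = |5−1| = 4); (5,1)–(8,4) (|5−8| = |1−4| = 3).
Total attacking pairs: 3.

3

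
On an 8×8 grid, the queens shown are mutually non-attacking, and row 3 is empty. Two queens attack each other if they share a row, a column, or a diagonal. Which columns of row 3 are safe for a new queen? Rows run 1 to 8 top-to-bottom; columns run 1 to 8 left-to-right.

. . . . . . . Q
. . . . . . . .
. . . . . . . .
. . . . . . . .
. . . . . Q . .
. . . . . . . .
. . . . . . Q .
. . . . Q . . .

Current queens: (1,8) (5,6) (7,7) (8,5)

columns 1, 2

(1,8) attacks row 3 at column 8 and diagonals 6.
(5,6) attacks row 3 at column 6 and diagonals 4, 8.
(7,7) attacks row 3 at column 7 and diagonals 3.
(8,5) attacks row 3 at column 5.
Attacked columns: {3, 4, 5, 6, 7, 8}. Safe: {1, 2}.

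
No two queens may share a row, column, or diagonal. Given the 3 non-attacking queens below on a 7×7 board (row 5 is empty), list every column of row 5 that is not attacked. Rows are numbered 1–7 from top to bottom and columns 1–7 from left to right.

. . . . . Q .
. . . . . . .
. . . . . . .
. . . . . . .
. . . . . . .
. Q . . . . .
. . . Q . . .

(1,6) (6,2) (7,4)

(1,6) attacks row 5 at column 6 and diagonals 2.
(6,2) attacks row 5 at column 2 and diagonals 1, 3.
(7,4) attacks row 5 at column 4 and diagonals 2, 6.
Attacked columns: {1, 2, 3, 4, 6}. Safe: {5, 7}.

columns 5, 7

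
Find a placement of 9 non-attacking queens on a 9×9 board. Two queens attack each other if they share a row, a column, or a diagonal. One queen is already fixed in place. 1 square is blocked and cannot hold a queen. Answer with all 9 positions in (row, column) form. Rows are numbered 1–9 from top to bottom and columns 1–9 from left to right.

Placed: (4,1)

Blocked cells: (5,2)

Row 1: attacked by (4,1)→{1,4}. Safe: 2, 3, 5, 6, 7, 8, 9. Place at column 9.
Row 2: attacked by (1,9)→{8,9}; (4,1)→{1,3}. Safe: 2, 4, 5, 6, 7. Place at column 5.
Row 3: attacked by (1,9)→{7,9}; (2,5)→{4,5,6}; (4,1)→{1,2}. Safe: 3, 8. Place at column 3.
Row 5: attacked by (1,9)→{5,9}; (2,5)→{2,5,8}; (3,3)→{1,3,5}; (4,1)→{1,2}. Blocked: 2. Safe: 4, 6, 7. Place at column 7.
Row 6: attacked by (1,9)→{4,9}; (2,5)→{1,5,9}; (3,3)→{3,6}; (4,1)→{1,3}; (5,7)→{6,7,8}. Safe: 2. Place at column 2.
Row 7: attacked by (1,9)→{3,9}; (2,5)→{5}; (3,3)→{3,7}; (4,1)→{1,4}; (5,7)→{5,7,9}; (6,2)→{1,2,3}. Safe: 6, 8. Place at column 8.
Row 8: attacked by (1,9)→{2,9}; (2,5)→{5}; (3,3)→{3,8}; (4,1)→{1,5}; (5,7)→{4,7}; (6,2)→{2,4}; (7,8)→{7,8,9}. Safe: 6. Place at column 6.
Row 9: attacked by (1,9)→{1,9}; (2,5)→{5}; (3,3)→{3,9}; (4,1)→{1,6}; (5,7)→{3,7}; (6,2)→{2,5}; (7,8)→{6,8}; (8,6)→{5,6,7}. Safe: 4. Place at column 4.
Columns [9, 5, 3, 1, 7, 2, 8, 6, 4], r−c [-8, -3, 0, 3, -2, 4, -1, 2, 5], r+c [10, 7, 6, 5, 12, 8, 15, 14, 13] are all distinct, so no two queens attack.

(1,9) (2,5) (3,3) (4,1) (5,7) (6,2) (7,8) (8,6) (9,4)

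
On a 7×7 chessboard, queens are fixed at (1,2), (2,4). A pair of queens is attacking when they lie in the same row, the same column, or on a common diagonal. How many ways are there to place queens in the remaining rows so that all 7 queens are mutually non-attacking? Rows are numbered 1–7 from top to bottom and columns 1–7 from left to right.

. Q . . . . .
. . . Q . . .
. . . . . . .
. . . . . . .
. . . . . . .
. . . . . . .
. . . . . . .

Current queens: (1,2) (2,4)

2

Branch on row 3: col 1 → 1; col 6 → 1; col 7 → 0.
Sum: 1 + 1 + 0 = 2.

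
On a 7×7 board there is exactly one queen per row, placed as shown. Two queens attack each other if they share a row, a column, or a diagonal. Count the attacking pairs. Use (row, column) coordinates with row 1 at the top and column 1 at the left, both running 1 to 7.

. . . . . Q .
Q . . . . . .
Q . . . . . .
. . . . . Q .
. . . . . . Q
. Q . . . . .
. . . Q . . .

Same column: (1,6)–(4,6) (column 6); (2,1)–(3,1) (column 1).
Same diagonal: (4,6)–(5,7) (|4−5| = |6−7| = 1).
Total attacking pairs: 3.

3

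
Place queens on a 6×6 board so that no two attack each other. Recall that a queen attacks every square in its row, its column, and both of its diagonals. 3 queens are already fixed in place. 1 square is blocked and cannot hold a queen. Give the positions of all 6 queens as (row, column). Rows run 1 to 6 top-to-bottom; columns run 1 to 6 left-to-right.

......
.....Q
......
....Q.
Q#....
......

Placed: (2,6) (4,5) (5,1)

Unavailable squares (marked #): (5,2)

Row 1: attacked by (2,6)→{5,6}; (4,5)→{2,5}; (5,1)→{1,5}. Safe: 3, 4. Place at column 3.
Row 3: attacked by (1,3)→{1,3,5}; (2,6)→{5,6}; (4,5)→{4,5,6}; (5,1)→{1,3}. Safe: 2. Place at column 2.
Row 6: attacked by (1,3)→{3}; (2,6)→{2,6}; (3,2)→{2,5}; (4,5)→{3,5}; (5,1)→{1,2}. Safe: 4. Place at column 4.
Columns [3, 6, 2, 5, 1, 4], r−c [-2, -4, 1, -1, 4, 2], r+c [4, 8, 5, 9, 6, 10] are all distinct, so no two queens attack.

(1,3) (2,6) (3,2) (4,5) (5,1) (6,4)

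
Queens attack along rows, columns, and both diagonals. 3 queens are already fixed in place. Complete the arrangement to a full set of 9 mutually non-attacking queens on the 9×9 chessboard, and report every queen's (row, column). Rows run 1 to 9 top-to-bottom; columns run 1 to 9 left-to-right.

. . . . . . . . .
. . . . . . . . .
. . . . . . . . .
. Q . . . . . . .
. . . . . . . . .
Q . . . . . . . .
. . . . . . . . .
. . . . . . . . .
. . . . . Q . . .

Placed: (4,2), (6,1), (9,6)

(1,7) (2,3) (3,8) (4,2) (5,5) (6,1) (7,9) (8,4) (9,6)

Row 1: attacked by (4,2)→{2,5}; (6,1)→{1,6}; (9,6)→{6}. Safe: 3, 4, 7, 8, 9. Place at column 7.
Row 2: attacked by (1,7)→{6,7,8}; (4,2)→{2,4}; (6,1)→{1,5}; (9,6)→{6}. Safe: 3, 9. Place at column 3.
Row 3: attacked by (1,7)→{5,7,9}; (2,3)→{2,3,4}; (4,2)→{1,2,3}; (6,1)→{1,4}; (9,6)→{6}. Safe: 8. Place at column 8.
Row 5: attacked by (1,7)→{3,7}; (2,3)→{3,6}; (3,8)→{6,8}; (4,2)→{1,2,3}; (6,1)→{1,2}; (9,6)→{2,6}. Safe: 4, 5, 9. Place at column 5.
Row 7: attacked by (1,7)→{1,7}; (2,3)→{3,8}; (3,8)→{4,8}; (4,2)→{2,5}; (5,5)→{3,5,7}; (6,1)→{1,2}; (9,6)→{4,6,8}. Safe: 9. Place at column 9.
Row 8: attacked by (1,7)→{7}; (2,3)→{3,9}; (3,8)→{3,8}; (4,2)→{2,6}; (5,5)→{2,5,8}; (6,1)→{1,3}; (7,9)→{8,9}; (9,6)→{5,6,7}. Safe: 4. Place at column 4.
Columns [7, 3, 8, 2, 5, 1, 9, 4, 6], r−c [-6, -1, -5, 2, 0, 5, -2, 4, 3], r+c [8, 5, 11, 6, 10, 7, 16, 12, 15] are all distinct, so no two queens attack.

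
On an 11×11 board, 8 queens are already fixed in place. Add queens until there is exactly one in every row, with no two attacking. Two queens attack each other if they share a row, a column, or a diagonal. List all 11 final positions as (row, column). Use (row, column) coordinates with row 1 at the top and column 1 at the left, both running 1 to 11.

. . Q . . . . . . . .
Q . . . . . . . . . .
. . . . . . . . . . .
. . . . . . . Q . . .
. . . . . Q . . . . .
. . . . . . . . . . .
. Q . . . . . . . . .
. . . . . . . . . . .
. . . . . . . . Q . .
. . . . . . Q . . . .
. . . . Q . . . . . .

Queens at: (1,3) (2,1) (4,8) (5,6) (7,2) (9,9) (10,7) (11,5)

Row 3: attacked by (1,3)→{1,3,5}; (2,1)→{1,2}; (4,8)→{7,8,9}; (5,6)→{4,6,8}; (7,2)→{2,6}; (9,9)→{3,9}; (10,7)→{7}; (11,5)→{5}. Safe: 10, 11. Place at column 10.
Row 6: attacked by (1,3)→{3,8}; (2,1)→{1,5}; (3,10)→{7,10}; (4,8)→{6,8,10}; (5,6)→{5,6,7}; (7,2)→{1,2,3}; (9,9)→{6,9}; (10,7)→{3,7,11}; (11,5)→{5,10}. Safe: 4. Place at column 4.
Row 8: attacked by (1,3)→{3,10}; (2,1)→{1,7}; (3,10)→{5,10}; (4,8)→{4,8}; (5,6)→{3,6,9}; (6,4)→{2,4,6}; (7,2)→{1,2,3}; (9,9)→{8,9,10}; (10,7)→{5,7,9}; (11,5)→{2,5,8}. Safe: 11. Place at column 11.
Columns [3, 1, 10, 8, 6, 4, 2, 11, 9, 7, 5], r−c [-2, 1, -7, -4, -1, 2, 5, -3, 0, 3, 6], r+c [4, 3, 13, 12, 11, 10, 9, 19, 18, 17, 16] are all distinct, so no two queens attack.

(1,3) (2,1) (3,10) (4,8) (5,6) (6,4) (7,2) (8,11) (9,9) (10,7) (11,5)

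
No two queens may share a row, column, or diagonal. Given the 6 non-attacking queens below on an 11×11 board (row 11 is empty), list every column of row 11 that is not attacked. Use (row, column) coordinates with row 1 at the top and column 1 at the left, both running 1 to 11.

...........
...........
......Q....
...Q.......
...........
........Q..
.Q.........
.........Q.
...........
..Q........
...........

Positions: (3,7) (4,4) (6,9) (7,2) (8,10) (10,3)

(3,7) attacks row 11 at column 7.
(4,4) attacks row 11 at column 4 and diagonals 11.
(6,9) attacks row 11 at column 9 and diagonals 4.
(7,2) attacks row 11 at column 2 and diagonals 6.
(8,10) attacks row 11 at column 10 and diagonals 7.
(10,3) attacks row 11 at column 3 and diagonals 2, 4.
Attacked columns: {2, 3, 4, 6, 7, 9, 10, 11}. Safe: {1, 5, 8}.

columns 1, 5, 8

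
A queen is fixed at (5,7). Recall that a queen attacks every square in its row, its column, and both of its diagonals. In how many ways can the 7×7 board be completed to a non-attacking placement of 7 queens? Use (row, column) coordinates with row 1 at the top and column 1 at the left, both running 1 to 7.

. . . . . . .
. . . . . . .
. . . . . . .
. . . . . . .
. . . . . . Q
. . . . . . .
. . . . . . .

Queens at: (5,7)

Branch on row 1: col 1 → 1; col 2 → 2; col 4 → 0; col 5 → 1; col 6 → 2.
Sum: 1 + 2 + 0 + 1 + 2 = 6.

6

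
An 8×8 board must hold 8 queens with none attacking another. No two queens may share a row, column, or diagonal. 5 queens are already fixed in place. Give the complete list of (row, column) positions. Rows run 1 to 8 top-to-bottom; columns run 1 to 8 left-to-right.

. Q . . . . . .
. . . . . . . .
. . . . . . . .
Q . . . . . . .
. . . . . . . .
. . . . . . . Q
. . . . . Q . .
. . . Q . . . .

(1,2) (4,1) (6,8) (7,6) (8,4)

(1,2) (2,5) (3,7) (4,1) (5,3) (6,8) (7,6) (8,4)

Row 2: attacked by (1,2)→{1,2,3}; (4,1)→{1,3}; (6,8)→{4,8}; (7,6)→{1,6}; (8,4)→{4}. Safe: 5, 7. Place at column 5.
Row 3: attacked by (1,2)→{2,4}; (2,5)→{4,5,6}; (4,1)→{1,2}; (6,8)→{5,8}; (7,6)→{2,6}; (8,4)→{4}. Safe: 3, 7. Place at column 7.
Row 5: attacked by (1,2)→{2,6}; (2,5)→{2,5,8}; (3,7)→{5,7}; (4,1)→{1,2}; (6,8)→{7,8}; (7,6)→{4,6,8}; (8,4)→{1,4,7}. Safe: 3. Place at column 3.
Columns [2, 5, 7, 1, 3, 8, 6, 4], r−c [-1, -3, -4, 3, 2, -2, 1, 4], r+c [3, 7, 10, 5, 8, 14, 13, 12] are all distinct, so no two queens attack.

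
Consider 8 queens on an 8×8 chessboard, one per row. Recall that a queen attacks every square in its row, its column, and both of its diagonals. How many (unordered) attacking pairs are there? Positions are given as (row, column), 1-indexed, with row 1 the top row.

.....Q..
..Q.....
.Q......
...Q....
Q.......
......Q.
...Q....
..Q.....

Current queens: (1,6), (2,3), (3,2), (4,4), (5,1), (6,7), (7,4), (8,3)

Same column: (2,3)–(8,3) (column 3); (4,4)–(7,4) (column 4).
Same diagonal: (2,3)–(3,2) (|2−3| = |3−2| = 1); (2,3)–(6,7) (|2−6| = |3−7| = 4); (7,4)–(8,3) (|7−8| = |4−3| = 1).
Total attacking pairs: 5.

5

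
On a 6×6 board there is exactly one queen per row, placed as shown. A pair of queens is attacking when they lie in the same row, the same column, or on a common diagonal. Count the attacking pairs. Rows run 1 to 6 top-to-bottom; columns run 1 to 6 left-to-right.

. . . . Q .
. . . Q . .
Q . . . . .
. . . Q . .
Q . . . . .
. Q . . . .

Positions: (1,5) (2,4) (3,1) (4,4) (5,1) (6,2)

7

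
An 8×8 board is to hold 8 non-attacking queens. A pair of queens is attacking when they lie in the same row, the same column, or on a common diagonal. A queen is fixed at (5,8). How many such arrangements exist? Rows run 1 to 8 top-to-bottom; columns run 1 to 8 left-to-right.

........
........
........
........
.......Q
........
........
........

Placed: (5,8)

Branch on row 1: col 1 → 1; col 2 → 1; col 3 → 4; col 5 → 5; col 6 → 4; col 7 → 3.
Sum: 1 + 1 + 4 + 5 + 4 + 3 = 18.

18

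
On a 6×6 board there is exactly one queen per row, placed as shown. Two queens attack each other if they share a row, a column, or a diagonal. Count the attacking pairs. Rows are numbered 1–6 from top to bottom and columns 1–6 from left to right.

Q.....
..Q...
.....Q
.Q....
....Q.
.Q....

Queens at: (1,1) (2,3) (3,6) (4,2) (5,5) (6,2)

Same column: (4,2)–(6,2) (column 2).
Same diagonal: (1,1)–(5,5) (|1−5| = |1−5| = 4).
Total attacking pairs: 2.

2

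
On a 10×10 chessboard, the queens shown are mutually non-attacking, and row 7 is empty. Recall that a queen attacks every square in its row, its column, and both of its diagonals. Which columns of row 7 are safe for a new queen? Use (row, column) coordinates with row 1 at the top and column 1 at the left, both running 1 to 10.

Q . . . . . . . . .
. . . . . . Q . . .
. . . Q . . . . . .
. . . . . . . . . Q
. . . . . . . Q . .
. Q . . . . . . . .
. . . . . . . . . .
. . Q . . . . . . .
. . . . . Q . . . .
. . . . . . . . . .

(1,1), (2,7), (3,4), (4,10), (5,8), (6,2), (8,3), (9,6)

columns 5, 9

(1,1) attacks row 7 at column 1 and diagonals 7.
(2,7) attacks row 7 at column 7 and diagonals 2.
(3,4) attacks row 7 at column 4 and diagonals 8.
(4,10) attacks row 7 at column 10 and diagonals 7.
(5,8) attacks row 7 at column 8 and diagonals 6, 10.
(6,2) attacks row 7 at column 2 and diagonals 1, 3.
(8,3) attacks row 7 at column 3 and diagonals 2, 4.
(9,6) attacks row 7 at column 6 and diagonals 4, 8.
Attacked columns: {1, 2, 3, 4, 6, 7, 8, 10}. Safe: {5, 9}.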